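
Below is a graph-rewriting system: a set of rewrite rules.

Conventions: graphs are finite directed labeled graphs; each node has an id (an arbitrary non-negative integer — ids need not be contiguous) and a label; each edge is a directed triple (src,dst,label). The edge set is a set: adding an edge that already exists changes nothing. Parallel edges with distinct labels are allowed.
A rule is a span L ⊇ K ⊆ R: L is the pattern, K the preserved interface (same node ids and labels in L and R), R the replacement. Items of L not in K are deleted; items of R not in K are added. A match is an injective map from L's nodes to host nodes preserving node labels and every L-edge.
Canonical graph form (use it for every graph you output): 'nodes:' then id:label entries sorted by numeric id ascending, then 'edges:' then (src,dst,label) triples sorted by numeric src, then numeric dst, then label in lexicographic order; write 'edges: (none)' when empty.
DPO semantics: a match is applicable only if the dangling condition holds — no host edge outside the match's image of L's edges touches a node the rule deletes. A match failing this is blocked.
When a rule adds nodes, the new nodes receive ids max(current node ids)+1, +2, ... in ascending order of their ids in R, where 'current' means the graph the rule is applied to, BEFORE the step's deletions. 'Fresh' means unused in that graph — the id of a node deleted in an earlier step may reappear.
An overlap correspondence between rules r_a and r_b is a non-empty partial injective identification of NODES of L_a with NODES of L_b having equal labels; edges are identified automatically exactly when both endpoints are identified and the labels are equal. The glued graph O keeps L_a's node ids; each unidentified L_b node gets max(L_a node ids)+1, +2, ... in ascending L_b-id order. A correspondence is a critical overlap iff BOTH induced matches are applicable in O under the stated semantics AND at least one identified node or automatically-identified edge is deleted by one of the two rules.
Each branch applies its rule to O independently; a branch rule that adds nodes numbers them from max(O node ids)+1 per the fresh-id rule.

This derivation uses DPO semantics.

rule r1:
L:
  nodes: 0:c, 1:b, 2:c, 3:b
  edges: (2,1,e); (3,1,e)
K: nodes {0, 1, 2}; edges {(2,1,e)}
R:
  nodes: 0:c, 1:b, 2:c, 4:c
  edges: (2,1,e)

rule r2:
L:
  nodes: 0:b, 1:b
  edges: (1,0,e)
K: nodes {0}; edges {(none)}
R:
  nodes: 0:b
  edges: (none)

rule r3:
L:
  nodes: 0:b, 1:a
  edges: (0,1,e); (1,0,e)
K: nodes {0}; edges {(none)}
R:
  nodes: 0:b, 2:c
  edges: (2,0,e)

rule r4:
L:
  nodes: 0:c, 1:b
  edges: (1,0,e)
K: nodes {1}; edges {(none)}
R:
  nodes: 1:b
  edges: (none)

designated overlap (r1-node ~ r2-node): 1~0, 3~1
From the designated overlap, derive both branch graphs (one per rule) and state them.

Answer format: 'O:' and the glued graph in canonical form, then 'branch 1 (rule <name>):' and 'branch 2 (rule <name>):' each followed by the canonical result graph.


O:
nodes: 0:c, 1:b, 2:c, 3:b
edges: (2,1,e); (3,1,e)
branch 1 (rule r1):
nodes: 0:c, 1:b, 2:c, 4:c
edges: (2,1,e)
branch 2 (rule r2):
nodes: 0:c, 1:b, 2:c
edges: (2,1,e)


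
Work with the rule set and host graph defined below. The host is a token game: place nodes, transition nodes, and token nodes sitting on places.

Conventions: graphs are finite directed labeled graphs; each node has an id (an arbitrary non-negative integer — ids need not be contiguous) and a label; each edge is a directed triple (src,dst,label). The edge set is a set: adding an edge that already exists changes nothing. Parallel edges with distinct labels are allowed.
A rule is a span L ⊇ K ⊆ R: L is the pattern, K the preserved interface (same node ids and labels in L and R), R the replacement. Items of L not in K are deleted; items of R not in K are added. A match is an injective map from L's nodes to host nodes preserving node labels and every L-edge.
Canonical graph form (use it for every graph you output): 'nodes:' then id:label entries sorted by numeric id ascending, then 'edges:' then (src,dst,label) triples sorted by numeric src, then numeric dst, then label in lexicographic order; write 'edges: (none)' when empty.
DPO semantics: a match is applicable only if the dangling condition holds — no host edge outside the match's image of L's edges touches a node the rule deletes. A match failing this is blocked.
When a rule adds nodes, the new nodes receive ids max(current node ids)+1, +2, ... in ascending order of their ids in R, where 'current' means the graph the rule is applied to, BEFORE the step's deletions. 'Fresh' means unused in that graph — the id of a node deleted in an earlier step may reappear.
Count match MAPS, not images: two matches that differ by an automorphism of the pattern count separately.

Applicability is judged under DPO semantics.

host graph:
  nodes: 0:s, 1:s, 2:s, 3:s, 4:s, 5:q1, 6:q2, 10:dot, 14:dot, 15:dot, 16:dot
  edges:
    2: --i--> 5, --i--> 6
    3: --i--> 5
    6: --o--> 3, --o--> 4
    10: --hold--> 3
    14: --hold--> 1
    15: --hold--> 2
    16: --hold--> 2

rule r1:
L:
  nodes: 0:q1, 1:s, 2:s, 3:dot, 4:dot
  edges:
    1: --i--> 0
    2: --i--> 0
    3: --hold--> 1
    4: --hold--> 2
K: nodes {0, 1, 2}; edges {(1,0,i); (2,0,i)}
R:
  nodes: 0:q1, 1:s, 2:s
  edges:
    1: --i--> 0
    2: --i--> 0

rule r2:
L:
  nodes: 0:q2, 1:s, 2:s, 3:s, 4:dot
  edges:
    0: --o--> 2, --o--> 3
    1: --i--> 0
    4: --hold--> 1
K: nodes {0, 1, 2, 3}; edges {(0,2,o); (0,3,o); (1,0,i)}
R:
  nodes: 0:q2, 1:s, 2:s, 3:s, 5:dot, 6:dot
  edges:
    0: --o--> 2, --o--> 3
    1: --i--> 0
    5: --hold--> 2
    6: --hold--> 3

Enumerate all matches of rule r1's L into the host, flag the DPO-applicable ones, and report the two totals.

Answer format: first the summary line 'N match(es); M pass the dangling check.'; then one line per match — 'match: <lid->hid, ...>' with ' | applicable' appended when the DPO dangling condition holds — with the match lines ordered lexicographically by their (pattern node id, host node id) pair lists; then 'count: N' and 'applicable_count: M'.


4 match(es); 4 pass the dangling check.
match: 0->5, 1->2, 2->3, 3->15, 4->10 | applicable
match: 0->5, 1->2, 2->3, 3->16, 4->10 | applicable
match: 0->5, 1->3, 2->2, 3->10, 4->15 | applicable
match: 0->5, 1->3, 2->2, 3->10, 4->16 | applicable
count: 4
applicable_count: 4


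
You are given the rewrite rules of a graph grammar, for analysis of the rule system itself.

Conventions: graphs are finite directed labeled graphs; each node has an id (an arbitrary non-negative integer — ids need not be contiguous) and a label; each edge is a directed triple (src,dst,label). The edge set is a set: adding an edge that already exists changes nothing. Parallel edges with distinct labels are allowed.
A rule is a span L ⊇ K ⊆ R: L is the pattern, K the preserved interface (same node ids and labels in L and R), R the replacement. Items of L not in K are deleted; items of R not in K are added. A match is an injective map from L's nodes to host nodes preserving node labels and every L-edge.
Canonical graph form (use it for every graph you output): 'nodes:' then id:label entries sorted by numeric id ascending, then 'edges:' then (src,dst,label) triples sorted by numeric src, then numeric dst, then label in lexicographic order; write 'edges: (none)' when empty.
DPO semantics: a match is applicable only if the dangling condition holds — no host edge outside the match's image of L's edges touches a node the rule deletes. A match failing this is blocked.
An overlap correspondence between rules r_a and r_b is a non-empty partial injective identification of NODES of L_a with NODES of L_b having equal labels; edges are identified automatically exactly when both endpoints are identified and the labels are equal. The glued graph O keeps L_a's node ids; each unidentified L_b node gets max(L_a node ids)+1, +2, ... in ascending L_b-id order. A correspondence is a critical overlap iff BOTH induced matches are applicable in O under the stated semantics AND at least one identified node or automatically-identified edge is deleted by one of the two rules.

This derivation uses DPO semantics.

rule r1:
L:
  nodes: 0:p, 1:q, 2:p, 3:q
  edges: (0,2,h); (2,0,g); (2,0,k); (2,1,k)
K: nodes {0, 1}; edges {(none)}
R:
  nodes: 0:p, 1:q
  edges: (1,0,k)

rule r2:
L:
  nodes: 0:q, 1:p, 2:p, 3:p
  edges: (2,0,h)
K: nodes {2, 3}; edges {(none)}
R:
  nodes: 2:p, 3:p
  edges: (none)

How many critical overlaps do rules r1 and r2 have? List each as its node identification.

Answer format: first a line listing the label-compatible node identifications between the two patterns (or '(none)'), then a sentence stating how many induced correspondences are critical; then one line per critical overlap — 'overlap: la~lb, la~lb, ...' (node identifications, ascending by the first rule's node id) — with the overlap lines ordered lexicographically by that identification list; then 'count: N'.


label-compatible node identifications between L(r1) and L(r2): 0~1, 0~2, 0~3, 1~0, 2~1, 2~2, 2~3, 3~0
2 of the induced correspondences are critical overlaps of r1 and r2.
overlap: 0~2, 2~3
overlap: 2~3
count: 2


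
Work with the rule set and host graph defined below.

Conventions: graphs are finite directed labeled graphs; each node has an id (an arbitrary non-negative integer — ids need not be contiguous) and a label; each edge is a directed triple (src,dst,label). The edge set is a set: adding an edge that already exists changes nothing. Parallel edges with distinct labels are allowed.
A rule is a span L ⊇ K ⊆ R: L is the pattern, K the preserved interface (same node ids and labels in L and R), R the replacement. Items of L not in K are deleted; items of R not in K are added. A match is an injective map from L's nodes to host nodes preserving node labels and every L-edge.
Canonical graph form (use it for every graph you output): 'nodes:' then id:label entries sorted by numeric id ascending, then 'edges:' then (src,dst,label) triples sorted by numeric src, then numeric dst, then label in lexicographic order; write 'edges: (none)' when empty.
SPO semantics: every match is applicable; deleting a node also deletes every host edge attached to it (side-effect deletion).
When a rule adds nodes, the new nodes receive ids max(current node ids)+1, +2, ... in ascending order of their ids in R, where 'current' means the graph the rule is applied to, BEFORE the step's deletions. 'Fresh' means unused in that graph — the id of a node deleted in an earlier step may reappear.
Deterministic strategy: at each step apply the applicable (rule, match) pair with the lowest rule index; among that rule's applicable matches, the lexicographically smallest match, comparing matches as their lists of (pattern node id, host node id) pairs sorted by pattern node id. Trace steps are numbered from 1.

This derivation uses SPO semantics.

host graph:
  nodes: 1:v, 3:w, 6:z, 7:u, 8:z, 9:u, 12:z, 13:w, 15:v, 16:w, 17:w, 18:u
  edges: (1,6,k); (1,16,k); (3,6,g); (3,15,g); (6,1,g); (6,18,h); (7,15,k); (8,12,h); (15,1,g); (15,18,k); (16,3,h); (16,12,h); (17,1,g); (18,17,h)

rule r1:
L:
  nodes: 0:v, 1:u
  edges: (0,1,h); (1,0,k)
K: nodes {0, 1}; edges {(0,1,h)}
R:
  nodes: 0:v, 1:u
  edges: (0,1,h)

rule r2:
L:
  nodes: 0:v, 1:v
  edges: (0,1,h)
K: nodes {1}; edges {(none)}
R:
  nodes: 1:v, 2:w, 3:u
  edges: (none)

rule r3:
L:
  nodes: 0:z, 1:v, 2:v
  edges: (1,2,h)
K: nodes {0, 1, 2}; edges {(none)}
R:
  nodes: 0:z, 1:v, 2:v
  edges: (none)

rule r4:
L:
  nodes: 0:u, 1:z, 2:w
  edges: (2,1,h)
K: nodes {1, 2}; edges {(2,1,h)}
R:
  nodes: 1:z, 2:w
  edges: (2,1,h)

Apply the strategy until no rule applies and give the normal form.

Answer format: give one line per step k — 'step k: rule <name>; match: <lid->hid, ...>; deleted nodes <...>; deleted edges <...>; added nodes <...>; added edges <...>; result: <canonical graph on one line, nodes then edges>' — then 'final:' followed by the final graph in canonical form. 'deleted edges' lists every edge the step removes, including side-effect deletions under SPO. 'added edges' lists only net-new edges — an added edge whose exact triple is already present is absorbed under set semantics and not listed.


step 1: rule r4; match: 0->7, 1->12, 2->16; deleted nodes 7; deleted edges (7,15,k); added nodes (none); added edges (none); result: nodes: 1:v, 3:w, 6:z, 8:z, 9:u, 12:z, 13:w, 15:v, 16:w, 17:w, 18:u edges: (1,6,k); (1,16,k); (3,6,g); (3,15,g); (6,1,g); (6,18,h); (8,12,h); (15,1,g); (15,18,k); (16,3,h); (16,12,h); (17,1,g); (18,17,h)
step 2: rule r4; match: 0->9, 1->12, 2->16; deleted nodes 9; deleted edges (none); added nodes (none); added edges (none); result: nodes: 1:v, 3:w, 6:z, 8:z, 12:z, 13:w, 15:v, 16:w, 17:w, 18:u edges: (1,6,k); (1,16,k); (3,6,g); (3,15,g); (6,1,g); (6,18,h); (8,12,h); (15,1,g); (15,18,k); (16,3,h); (16,12,h); (17,1,g); (18,17,h)
step 3: rule r4; match: 0->18, 1->12, 2->16; deleted nodes 18; deleted edges (6,18,h); (15,18,k); (18,17,h); added nodes (none); added edges (none); result: nodes: 1:v, 3:w, 6:z, 8:z, 12:z, 13:w, 15:v, 16:w, 17:w edges: (1,6,k); (1,16,k); (3,6,g); (3,15,g); (6,1,g); (8,12,h); (15,1,g); (16,3,h); (16,12,h); (17,1,g)
final:
nodes: 1:v, 3:w, 6:z, 8:z, 12:z, 13:w, 15:v, 16:w, 17:w
edges: (1,6,k); (1,16,k); (3,6,g); (3,15,g); (6,1,g); (8,12,h); (15,1,g); (16,3,h); (16,12,h); (17,1,g)


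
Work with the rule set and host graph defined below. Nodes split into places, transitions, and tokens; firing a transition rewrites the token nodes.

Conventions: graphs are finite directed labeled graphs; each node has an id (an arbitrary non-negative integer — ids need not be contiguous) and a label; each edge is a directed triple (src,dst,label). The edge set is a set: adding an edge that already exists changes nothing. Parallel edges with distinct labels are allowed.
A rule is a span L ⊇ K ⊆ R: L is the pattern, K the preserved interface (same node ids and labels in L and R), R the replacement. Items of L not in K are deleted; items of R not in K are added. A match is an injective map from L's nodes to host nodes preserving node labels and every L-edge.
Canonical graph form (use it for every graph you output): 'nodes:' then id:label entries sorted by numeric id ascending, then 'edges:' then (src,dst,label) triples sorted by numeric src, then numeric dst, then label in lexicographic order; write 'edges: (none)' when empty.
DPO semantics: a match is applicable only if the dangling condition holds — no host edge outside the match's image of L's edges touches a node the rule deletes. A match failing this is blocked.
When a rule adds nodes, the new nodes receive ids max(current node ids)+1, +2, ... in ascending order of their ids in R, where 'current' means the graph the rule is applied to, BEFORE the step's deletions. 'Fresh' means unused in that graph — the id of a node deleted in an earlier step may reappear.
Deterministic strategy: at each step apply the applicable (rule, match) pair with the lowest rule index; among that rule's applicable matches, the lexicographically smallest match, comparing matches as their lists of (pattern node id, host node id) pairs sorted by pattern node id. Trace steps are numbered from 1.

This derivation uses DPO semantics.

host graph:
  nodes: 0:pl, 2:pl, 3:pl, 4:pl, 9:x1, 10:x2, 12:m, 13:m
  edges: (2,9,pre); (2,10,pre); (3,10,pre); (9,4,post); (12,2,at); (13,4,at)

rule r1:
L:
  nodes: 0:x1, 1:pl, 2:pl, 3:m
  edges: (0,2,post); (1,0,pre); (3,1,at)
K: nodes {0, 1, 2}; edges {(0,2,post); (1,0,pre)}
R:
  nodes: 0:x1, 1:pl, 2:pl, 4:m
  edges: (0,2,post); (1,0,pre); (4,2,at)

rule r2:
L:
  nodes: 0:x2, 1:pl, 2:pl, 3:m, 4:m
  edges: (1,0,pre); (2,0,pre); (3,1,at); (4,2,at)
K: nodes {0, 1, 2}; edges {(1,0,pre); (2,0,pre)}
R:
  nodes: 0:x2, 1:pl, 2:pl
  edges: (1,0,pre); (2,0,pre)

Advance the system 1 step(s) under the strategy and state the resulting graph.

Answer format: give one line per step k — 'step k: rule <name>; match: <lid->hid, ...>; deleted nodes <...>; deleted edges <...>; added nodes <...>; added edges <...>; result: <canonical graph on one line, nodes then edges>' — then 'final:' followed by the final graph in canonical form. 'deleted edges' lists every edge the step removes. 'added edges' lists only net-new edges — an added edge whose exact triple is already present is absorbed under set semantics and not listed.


step 1: rule r1; match: 0->9, 1->2, 2->4, 3->12; deleted nodes 12; deleted edges (12,2,at); added nodes 14; added edges (14,4,at); result: nodes: 0:pl, 2:pl, 3:pl, 4:pl, 9:x1, 10:x2, 13:m, 14:m edges: (2,9,pre); (2,10,pre); (3,10,pre); (9,4,post); (13,4,at); (14,4,at)
final:
nodes: 0:pl, 2:pl, 3:pl, 4:pl, 9:x1, 10:x2, 13:m, 14:m
edges: (2,9,pre); (2,10,pre); (3,10,pre); (9,4,post); (13,4,at); (14,4,at)


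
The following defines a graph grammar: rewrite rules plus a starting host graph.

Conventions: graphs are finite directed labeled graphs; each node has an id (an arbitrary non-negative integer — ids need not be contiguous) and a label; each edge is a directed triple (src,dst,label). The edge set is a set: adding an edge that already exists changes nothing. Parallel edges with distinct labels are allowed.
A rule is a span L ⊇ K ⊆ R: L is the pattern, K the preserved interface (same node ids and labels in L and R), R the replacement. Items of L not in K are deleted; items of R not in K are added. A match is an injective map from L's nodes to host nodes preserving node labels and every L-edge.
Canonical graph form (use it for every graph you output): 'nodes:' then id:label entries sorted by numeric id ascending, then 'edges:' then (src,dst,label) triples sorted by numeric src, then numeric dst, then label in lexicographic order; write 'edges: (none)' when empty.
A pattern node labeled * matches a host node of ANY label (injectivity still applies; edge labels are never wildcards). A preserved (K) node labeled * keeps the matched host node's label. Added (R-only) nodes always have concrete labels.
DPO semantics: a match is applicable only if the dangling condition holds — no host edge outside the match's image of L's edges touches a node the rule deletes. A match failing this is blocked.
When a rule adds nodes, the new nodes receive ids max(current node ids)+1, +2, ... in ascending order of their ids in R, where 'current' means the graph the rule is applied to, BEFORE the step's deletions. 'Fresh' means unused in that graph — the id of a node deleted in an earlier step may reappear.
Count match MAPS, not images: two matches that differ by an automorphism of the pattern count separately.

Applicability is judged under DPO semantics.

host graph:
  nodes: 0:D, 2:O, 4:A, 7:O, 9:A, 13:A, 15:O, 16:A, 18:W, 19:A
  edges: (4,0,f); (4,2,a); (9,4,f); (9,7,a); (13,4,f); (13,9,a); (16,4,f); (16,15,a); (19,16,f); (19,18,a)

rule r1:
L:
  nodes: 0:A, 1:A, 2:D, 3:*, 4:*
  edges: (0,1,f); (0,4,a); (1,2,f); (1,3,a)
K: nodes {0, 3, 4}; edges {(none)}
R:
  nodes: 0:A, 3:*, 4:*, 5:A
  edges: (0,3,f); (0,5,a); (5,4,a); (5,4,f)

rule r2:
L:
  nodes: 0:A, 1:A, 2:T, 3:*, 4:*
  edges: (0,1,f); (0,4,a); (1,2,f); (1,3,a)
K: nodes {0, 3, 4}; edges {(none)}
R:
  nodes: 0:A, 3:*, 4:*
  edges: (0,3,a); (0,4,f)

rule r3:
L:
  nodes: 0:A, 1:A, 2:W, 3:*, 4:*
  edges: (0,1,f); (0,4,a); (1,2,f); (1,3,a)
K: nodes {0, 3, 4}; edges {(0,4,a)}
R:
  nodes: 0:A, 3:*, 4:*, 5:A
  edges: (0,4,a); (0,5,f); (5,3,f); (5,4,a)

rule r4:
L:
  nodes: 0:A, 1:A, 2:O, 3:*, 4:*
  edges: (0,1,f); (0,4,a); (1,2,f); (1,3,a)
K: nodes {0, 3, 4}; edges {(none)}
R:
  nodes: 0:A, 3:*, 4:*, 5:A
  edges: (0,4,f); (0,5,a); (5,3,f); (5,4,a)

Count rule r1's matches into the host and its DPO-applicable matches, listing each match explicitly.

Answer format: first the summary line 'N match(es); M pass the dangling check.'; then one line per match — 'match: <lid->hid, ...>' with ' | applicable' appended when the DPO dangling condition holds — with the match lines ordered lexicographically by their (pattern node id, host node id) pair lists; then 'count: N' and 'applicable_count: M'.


3 match(es); 0 pass the dangling check.
match: 0->9, 1->4, 2->0, 3->2, 4->7
match: 0->13, 1->4, 2->0, 3->2, 4->9
match: 0->16, 1->4, 2->0, 3->2, 4->15
count: 3
applicable_count: 0


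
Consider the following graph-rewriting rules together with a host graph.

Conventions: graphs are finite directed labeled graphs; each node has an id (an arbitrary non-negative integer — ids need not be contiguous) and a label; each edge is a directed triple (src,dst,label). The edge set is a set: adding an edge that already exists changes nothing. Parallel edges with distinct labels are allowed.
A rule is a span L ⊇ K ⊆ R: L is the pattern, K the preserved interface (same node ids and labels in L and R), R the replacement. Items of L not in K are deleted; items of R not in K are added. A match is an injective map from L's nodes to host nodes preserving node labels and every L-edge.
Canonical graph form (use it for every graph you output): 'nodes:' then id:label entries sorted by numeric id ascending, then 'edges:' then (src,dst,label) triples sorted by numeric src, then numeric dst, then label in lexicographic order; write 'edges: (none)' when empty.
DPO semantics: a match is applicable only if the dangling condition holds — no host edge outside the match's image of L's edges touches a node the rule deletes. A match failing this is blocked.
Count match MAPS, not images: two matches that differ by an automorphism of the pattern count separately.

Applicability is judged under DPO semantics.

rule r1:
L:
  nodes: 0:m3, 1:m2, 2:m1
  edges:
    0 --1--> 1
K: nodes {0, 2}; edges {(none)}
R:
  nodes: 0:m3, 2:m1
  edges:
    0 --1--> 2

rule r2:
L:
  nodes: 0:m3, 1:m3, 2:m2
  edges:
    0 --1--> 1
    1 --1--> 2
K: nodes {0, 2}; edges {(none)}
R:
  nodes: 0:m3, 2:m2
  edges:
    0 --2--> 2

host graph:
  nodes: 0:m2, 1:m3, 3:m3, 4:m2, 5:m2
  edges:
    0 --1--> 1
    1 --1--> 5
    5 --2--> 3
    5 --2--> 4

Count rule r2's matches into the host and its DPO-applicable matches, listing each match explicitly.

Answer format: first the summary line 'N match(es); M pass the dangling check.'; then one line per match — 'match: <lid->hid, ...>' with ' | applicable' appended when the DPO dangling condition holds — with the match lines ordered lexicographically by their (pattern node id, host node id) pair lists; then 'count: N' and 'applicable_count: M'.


0 match(es); 0 pass the dangling check.
count: 0
applicable_count: 0


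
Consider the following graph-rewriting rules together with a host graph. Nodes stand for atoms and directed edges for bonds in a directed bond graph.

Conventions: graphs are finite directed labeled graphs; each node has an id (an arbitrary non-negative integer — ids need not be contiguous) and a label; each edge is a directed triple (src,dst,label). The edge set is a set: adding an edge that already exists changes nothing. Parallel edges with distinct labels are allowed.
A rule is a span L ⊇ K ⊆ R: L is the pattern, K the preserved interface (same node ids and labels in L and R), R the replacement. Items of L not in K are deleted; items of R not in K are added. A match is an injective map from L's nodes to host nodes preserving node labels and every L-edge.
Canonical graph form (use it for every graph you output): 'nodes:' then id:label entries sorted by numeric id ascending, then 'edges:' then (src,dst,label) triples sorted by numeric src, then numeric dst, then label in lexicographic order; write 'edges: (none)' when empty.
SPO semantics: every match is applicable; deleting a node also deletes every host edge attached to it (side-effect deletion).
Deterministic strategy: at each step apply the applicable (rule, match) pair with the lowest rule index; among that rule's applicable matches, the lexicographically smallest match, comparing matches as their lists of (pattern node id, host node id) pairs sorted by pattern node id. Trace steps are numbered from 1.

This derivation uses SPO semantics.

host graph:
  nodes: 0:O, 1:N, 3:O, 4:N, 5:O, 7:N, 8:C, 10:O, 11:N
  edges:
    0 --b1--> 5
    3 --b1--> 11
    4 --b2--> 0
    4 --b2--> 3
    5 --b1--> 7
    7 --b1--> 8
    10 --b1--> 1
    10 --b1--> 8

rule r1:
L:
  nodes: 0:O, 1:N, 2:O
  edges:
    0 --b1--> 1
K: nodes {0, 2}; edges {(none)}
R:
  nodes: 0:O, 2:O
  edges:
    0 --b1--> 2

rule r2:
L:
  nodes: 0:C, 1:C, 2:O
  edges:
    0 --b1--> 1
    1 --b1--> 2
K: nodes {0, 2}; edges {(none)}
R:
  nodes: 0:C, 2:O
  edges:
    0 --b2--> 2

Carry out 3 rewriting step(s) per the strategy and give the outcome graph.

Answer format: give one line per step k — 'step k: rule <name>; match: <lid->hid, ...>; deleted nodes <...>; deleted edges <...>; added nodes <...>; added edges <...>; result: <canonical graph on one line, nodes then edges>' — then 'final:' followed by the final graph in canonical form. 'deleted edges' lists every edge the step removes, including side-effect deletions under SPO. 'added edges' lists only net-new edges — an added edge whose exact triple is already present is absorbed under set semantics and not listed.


step 1: rule r1; match: 0->3, 1->11, 2->0; deleted nodes 11; deleted edges (3,11,b1); added nodes (none); added edges (3,0,b1); result: nodes: 0:O, 1:N, 3:O, 4:N, 5:O, 7:N, 8:C, 10:O edges: (0,5,b1); (3,0,b1); (4,0,b2); (4,3,b2); (5,7,b1); (7,8,b1); (10,1,b1); (10,8,b1)
step 2: rule r1; match: 0->5, 1->7, 2->0; deleted nodes 7; deleted edges (5,7,b1); (7,8,b1); added nodes (none); added edges (5,0,b1); result: nodes: 0:O, 1:N, 3:O, 4:N, 5:O, 8:C, 10:O edges: (0,5,b1); (3,0,b1); (4,0,b2); (4,3,b2); (5,0,b1); (10,1,b1); (10,8,b1)
step 3: rule r1; match: 0->10, 1->1, 2->0; deleted nodes 1; deleted edges (10,1,b1); added nodes (none); added edges (10,0,b1); result: nodes: 0:O, 3:O, 4:N, 5:O, 8:C, 10:O edges: (0,5,b1); (3,0,b1); (4,0,b2); (4,3,b2); (5,0,b1); (10,0,b1); (10,8,b1)
final:
nodes: 0:O, 3:O, 4:N, 5:O, 8:C, 10:O
edges: (0,5,b1); (3,0,b1); (4,0,b2); (4,3,b2); (5,0,b1); (10,0,b1); (10,8,b1)


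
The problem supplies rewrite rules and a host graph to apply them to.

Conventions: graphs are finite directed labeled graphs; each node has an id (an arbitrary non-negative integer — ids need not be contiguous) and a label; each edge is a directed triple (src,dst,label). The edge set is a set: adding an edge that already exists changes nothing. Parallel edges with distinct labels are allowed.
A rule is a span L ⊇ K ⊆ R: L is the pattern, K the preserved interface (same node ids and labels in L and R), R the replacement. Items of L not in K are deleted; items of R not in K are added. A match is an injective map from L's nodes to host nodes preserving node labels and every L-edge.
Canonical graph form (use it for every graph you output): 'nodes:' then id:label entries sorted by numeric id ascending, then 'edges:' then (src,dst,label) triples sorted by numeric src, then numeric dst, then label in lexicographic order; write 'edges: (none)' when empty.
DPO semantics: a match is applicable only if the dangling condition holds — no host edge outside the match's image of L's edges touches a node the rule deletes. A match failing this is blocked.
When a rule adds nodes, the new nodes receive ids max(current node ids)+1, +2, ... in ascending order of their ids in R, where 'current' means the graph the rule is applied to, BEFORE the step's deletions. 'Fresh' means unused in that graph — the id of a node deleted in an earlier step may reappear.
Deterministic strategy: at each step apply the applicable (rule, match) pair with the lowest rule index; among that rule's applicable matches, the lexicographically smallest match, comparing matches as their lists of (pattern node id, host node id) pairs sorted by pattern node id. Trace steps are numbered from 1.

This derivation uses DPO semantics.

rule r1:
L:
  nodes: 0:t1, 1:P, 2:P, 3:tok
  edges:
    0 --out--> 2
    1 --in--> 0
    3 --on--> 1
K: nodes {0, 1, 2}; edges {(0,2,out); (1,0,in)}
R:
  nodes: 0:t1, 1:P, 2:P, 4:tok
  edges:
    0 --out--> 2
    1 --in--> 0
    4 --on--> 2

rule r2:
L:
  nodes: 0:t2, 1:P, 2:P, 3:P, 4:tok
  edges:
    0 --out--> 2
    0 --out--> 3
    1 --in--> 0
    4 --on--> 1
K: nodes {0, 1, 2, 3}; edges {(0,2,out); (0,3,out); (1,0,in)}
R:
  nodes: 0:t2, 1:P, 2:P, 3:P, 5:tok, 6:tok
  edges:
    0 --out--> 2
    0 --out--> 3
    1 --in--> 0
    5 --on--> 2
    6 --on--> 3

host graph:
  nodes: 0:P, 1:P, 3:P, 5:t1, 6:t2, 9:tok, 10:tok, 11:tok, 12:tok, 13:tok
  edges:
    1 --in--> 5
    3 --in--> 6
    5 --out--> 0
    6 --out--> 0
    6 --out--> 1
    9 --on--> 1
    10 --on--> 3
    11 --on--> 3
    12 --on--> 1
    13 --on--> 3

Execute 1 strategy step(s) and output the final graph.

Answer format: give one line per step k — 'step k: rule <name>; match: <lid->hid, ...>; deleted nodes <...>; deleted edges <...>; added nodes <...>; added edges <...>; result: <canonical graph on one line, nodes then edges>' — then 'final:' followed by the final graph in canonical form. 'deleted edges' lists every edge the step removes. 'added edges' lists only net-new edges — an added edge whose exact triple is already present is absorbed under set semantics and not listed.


step 1: rule r1; match: 0->5, 1->1, 2->0, 3->9; deleted nodes 9; deleted edges (9,1,on); added nodes 14; added edges (14,0,on); result: nodes: 0:P, 1:P, 3:P, 5:t1, 6:t2, 10:tok, 11:tok, 12:tok, 13:tok, 14:tok edges: (1,5,in); (3,6,in); (5,0,out); (6,0,out); (6,1,out); (10,3,on); (11,3,on); (12,1,on); (13,3,on); (14,0,on)
final:
nodes: 0:P, 1:P, 3:P, 5:t1, 6:t2, 10:tok, 11:tok, 12:tok, 13:tok, 14:tok
edges: (1,5,in); (3,6,in); (5,0,out); (6,0,out); (6,1,out); (10,3,on); (11,3,on); (12,1,on); (13,3,on); (14,0,on)


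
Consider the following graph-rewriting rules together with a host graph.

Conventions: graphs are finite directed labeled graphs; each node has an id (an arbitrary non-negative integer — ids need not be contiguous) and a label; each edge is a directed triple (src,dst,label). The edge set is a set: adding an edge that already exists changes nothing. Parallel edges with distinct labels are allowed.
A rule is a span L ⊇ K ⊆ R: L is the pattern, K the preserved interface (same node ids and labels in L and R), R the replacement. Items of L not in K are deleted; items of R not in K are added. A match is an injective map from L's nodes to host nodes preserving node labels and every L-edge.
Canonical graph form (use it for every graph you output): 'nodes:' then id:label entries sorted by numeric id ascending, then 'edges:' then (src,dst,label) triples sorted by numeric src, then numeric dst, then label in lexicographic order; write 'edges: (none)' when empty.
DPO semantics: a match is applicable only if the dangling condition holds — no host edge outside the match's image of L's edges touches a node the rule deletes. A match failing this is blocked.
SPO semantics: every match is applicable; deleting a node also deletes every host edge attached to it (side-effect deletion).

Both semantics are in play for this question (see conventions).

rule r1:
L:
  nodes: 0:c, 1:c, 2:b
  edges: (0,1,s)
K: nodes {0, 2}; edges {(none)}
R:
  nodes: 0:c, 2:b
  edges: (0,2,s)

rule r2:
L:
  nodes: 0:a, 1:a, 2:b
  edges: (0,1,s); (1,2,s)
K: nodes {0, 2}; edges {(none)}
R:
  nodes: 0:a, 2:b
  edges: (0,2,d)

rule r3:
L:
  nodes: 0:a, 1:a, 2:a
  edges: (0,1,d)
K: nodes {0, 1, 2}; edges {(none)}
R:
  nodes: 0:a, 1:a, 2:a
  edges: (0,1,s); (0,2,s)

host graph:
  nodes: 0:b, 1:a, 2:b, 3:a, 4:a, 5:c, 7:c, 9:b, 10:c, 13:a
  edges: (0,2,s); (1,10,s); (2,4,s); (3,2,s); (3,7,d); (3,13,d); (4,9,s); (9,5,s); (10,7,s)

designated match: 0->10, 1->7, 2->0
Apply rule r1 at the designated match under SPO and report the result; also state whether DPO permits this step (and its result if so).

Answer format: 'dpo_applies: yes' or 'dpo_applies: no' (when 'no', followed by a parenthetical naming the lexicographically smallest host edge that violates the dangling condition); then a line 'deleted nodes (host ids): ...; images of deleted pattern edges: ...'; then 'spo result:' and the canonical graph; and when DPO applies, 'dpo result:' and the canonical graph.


dpo_applies: no
(the rule deletes node 7, which keeps host edge (3,7,d) outside the match image — the dangling condition fails, DPO blocks; SPO proceeds and side-deletes such edges)
deleted nodes (host ids): 7; images of deleted pattern edges: (10,7,s)
spo result:
nodes: 0:b, 1:a, 2:b, 3:a, 4:a, 5:c, 9:b, 10:c, 13:a
edges: (0,2,s); (1,10,s); (2,4,s); (3,2,s); (3,13,d); (4,9,s); (9,5,s); (10,0,s)


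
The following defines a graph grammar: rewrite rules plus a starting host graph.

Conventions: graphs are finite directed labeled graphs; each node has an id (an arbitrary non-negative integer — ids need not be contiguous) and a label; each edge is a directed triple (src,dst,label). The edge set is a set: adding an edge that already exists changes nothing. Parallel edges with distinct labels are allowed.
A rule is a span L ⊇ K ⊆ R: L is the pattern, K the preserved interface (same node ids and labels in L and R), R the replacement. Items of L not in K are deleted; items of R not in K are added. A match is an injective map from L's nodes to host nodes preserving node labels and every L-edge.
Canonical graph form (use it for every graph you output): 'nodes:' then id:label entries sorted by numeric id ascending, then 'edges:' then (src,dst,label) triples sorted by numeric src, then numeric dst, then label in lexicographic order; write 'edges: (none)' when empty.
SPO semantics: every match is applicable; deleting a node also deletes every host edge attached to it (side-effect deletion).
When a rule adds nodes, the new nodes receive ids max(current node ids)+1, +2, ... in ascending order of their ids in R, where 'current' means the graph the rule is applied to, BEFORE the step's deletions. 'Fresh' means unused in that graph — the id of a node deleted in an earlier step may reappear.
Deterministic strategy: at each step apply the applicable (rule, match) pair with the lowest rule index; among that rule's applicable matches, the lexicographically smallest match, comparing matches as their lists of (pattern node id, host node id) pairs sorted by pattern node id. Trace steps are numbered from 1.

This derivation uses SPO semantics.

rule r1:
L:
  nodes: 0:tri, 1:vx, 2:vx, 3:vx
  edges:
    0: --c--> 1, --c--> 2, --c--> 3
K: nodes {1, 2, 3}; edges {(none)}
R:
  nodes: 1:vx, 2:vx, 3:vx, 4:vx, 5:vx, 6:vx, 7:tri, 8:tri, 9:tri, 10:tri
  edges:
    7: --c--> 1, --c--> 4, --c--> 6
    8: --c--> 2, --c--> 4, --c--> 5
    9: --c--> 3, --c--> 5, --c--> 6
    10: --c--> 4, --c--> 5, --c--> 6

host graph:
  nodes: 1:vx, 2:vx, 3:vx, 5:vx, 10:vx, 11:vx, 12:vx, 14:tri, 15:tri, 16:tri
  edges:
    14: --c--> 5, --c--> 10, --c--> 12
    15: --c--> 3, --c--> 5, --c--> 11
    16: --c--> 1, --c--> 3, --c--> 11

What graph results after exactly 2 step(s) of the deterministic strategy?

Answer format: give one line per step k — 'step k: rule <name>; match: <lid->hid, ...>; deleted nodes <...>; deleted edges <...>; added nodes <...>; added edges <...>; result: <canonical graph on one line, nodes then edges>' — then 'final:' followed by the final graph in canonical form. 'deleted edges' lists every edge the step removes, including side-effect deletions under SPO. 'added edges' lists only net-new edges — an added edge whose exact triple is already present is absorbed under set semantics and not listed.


step 1: rule r1; match: 0->14, 1->5, 2->10, 3->12; deleted nodes 14; deleted edges (14,5,c); (14,10,c); (14,12,c); added nodes 17, 18, 19, 20, 21, 22, 23; added edges (20,5,c); (20,17,c); (20,19,c); (21,10,c); (21,17,c); (21,18,c); (22,12,c); (22,18,c); (22,19,c); (23,17,c); (23,18,c); (23,19,c); result: nodes: 1:vx, 2:vx, 3:vx, 5:vx, 10:vx, 11:vx, 12:vx, 15:tri, 16:tri, 17:vx, 18:vx, 19:vx, 20:tri, 21:tri, 22:tri, 23:tri edges: (15,3,c); (15,5,c); (15,11,c); (16,1,c); (16,3,c); (16,11,c); (20,5,c); (20,17,c); (20,19,c); (21,10,c); (21,17,c); (21,18,c); (22,12,c); (22,18,c); (22,19,c); (23,17,c); (23,18,c); (23,19,c)
step 2: rule r1; match: 0->15, 1->3, 2->5, 3->11; deleted nodes 15; deleted edges (15,3,c); (15,5,c); (15,11,c); added nodes 24, 25, 26, 27, 28, 29, 30; added edges (27,3,c); (27,24,c); (27,26,c); (28,5,c); (28,24,c); (28,25,c); (29,11,c); (29,25,c); (29,26,c); (30,24,c); (30,25,c); (30,26,c); result: nodes: 1:vx, 2:vx, 3:vx, 5:vx, 10:vx, 11:vx, 12:vx, 16:tri, 17:vx, 18:vx, 19:vx, 20:tri, 21:tri, 22:tri, 23:tri, 24:vx, 25:vx, 26:vx, 27:tri, 28:tri, 29:tri, 30:tri edges: (16,1,c); (16,3,c); (16,11,c); (20,5,c); (20,17,c); (20,19,c); (21,10,c); (21,17,c); (21,18,c); (22,12,c); (22,18,c); (22,19,c); (23,17,c); (23,18,c); (23,19,c); (27,3,c); (27,24,c); (27,26,c); (28,5,c); (28,24,c); (28,25,c); (29,11,c); (29,25,c); (29,26,c); (30,24,c); (30,25,c); (30,26,c)
final:
nodes: 1:vx, 2:vx, 3:vx, 5:vx, 10:vx, 11:vx, 12:vx, 16:tri, 17:vx, 18:vx, 19:vx, 20:tri, 21:tri, 22:tri, 23:tri, 24:vx, 25:vx, 26:vx, 27:tri, 28:tri, 29:tri, 30:tri
edges: (16,1,c); (16,3,c); (16,11,c); (20,5,c); (20,17,c); (20,19,c); (21,10,c); (21,17,c); (21,18,c); (22,12,c); (22,18,c); (22,19,c); (23,17,c); (23,18,c); (23,19,c); (27,3,c); (27,24,c); (27,26,c); (28,5,c); (28,24,c); (28,25,c); (29,11,c); (29,25,c); (29,26,c); (30,24,c); (30,25,c); (30,26,c)


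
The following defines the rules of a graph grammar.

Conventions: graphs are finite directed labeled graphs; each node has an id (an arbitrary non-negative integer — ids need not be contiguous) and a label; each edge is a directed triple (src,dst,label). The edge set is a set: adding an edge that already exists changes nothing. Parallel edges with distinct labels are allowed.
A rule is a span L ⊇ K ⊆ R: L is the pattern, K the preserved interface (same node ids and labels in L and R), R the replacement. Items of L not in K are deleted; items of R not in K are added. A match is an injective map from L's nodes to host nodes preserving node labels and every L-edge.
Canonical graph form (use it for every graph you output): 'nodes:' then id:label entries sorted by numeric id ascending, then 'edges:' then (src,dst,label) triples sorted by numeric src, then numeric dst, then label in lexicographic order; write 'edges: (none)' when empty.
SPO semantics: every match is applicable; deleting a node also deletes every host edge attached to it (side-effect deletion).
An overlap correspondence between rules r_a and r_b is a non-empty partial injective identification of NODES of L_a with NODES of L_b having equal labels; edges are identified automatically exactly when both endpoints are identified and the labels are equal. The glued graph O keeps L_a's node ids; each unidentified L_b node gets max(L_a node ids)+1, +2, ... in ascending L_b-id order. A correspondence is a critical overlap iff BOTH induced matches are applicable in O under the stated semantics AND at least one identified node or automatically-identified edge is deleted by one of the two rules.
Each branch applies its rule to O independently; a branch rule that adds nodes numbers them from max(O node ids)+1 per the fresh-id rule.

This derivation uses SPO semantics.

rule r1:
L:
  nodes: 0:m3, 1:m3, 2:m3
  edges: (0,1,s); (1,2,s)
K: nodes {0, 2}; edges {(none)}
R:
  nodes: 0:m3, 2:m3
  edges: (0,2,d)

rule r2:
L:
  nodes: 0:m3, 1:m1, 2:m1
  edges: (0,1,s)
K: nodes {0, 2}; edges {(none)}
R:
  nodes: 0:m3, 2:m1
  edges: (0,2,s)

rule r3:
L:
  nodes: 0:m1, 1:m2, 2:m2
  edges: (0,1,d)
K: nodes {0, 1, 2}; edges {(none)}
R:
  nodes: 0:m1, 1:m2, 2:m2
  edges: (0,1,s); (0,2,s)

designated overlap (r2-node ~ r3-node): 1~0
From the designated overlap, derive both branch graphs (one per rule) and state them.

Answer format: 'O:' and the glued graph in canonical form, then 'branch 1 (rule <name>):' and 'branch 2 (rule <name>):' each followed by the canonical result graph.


O:
nodes: 0:m3, 1:m1, 2:m1, 3:m2, 4:m2
edges: (0,1,s); (1,3,d)
branch 1 (rule r2):
nodes: 0:m3, 2:m1, 3:m2, 4:m2
edges: (0,2,s)
branch 2 (rule r3):
nodes: 0:m3, 1:m1, 2:m1, 3:m2, 4:m2
edges: (0,1,s); (1,3,s); (1,4,s)


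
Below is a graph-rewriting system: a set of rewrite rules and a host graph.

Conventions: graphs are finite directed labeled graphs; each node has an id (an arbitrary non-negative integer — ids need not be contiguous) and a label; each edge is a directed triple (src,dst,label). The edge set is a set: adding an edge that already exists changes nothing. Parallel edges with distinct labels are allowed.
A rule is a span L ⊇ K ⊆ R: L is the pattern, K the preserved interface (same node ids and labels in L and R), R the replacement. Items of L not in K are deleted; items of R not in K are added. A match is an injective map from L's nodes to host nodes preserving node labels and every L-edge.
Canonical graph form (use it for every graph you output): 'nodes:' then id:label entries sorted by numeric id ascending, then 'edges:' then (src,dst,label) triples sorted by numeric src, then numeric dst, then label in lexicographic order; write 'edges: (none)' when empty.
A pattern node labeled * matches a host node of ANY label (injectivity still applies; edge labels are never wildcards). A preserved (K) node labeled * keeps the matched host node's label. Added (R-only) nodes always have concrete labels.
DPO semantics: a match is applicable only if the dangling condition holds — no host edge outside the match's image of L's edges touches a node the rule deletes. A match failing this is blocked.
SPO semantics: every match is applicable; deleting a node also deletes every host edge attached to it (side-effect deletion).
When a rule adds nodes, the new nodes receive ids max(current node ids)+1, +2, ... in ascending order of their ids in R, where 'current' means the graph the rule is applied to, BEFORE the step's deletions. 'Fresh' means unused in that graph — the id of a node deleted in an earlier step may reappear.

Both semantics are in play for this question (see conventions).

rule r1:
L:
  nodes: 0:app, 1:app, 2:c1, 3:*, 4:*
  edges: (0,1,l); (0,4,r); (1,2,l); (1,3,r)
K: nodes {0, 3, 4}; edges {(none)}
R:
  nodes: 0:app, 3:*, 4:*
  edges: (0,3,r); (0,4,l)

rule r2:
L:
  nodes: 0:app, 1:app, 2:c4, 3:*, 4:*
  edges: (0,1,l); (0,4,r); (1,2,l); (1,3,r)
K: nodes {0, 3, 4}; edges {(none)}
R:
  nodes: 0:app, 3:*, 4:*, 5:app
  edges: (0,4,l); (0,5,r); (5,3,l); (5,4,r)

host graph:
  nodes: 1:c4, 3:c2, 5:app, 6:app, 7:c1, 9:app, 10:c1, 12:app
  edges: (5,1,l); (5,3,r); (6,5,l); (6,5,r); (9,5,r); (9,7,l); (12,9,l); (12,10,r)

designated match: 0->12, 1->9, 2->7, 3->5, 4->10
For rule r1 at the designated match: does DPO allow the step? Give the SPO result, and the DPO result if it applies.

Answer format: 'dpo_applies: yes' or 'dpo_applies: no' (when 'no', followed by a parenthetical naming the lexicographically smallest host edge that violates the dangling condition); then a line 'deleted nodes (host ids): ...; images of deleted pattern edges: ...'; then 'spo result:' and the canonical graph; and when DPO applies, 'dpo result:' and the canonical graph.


dpo_applies: yes
deleted nodes (host ids): 7, 9; images of deleted pattern edges: (9,5,r); (9,7,l); (12,9,l); (12,10,r)
spo result:
nodes: 1:c4, 3:c2, 5:app, 6:app, 10:c1, 12:app
edges: (5,1,l); (5,3,r); (6,5,l); (6,5,r); (12,5,r); (12,10,l)
dpo result:
nodes: 1:c4, 3:c2, 5:app, 6:app, 10:c1, 12:app
edges: (5,1,l); (5,3,r); (6,5,l); (6,5,r); (12,5,r); (12,10,l)
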